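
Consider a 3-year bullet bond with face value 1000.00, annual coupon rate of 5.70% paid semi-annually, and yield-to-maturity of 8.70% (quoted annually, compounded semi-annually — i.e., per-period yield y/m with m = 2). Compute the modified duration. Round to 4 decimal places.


Coupon per period c = face * coupon_rate / m = 28.500000
Periods per year m = 2; per-period yield y/m = 0.043500
Number of cashflows N = 6
Cashflows (t years, CF_t, discount factor 1/(1+y/m)^(m*t), PV):
  t = 0.5000: CF_t = 28.500000, DF = 0.958313, PV = 27.311931
  t = 1.0000: CF_t = 28.500000, DF = 0.918365, PV = 26.173389
  t = 1.5000: CF_t = 28.500000, DF = 0.880081, PV = 25.082308
  t = 2.0000: CF_t = 28.500000, DF = 0.843393, PV = 24.036711
  t = 2.5000: CF_t = 28.500000, DF = 0.808235, PV = 23.034702
  t = 3.0000: CF_t = 1028.500000, DF = 0.774543, PV = 796.617010
Price P = sum_t PV_t = 922.256051
First compute Macaulay numerator sum_t t * PV_t:
  t * PV_t at t = 0.5000: 13.655966
  t * PV_t at t = 1.0000: 26.173389
  t * PV_t at t = 1.5000: 37.623462
  t * PV_t at t = 2.0000: 48.073423
  t * PV_t at t = 2.5000: 57.586754
  t * PV_t at t = 3.0000: 2389.851030
Macaulay duration D = 2572.964023 / 922.256051 = 2.789859
Modified duration = D / (1 + y/m) = 2.789859 / (1 + 0.043500) = 2.673559

Answer: Modified duration = 2.6736


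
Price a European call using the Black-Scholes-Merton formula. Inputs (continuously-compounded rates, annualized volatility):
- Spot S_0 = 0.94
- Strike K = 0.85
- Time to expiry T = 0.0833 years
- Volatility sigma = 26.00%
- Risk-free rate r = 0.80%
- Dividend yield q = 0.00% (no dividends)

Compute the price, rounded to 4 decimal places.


Answer: Price = 0.0933

Derivation:
d1 = (ln(S/K) + (r - q + 0.5*sigma^2) * T) / (sigma * sqrt(T)) = 1.38758983
d2 = d1 - sigma * sqrt(T) = 1.31254931
exp(-rT) = 0.99933382; exp(-qT) = 1.00000000
C = S_0 * exp(-qT) * N(d1) - K * exp(-rT) * N(d2)
N(d1) = 0.91736901; N(d2) = 0.90533257
C = 0.9400 * 1.00000000 * 0.91736901 - 0.8500 * 0.99933382 * 0.90533257 = 0.0933


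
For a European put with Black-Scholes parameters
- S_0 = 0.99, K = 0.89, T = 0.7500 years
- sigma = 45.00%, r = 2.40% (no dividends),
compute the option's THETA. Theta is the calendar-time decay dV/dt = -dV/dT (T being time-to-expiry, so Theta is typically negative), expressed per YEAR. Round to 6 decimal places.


d1 = 0.5142804755; d2 = 0.1245690438
phi(d1) = 0.3495248085; exp(-qT) = 1.0000000000; exp(-rT) = 0.9821610324
Theta = -S*exp(-qT)*phi(d1)*sigma/(2*sqrt(T)) + r*K*exp(-rT)*N(-d2) - q*S*exp(-qT)*N(-d1)
N(-d1) = 0.3035279551; N(-d2) = 0.4504323685; sqrt(T) = 0.8660254038
Term 1 = -0.9900 * 1.0000000000 * 0.3495248085 * 0.4500 / (2 * 0.8660254038) = -0.0899011169
Term 2 = 0.0240 * 0.8900 * 0.9821610324 * 0.4504323685 = 0.0094496025
Term 3 = 0 (no dividend yield, q = 0)
Theta = -0.0899011169 + (0.0094496025) + (0.0000000000) = -0.080452

Answer: Theta = -0.080452


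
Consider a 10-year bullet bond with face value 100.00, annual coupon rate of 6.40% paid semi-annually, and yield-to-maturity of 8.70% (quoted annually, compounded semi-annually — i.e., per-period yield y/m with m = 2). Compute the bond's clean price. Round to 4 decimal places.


Answer: Price = 84.8445

Derivation:
Coupon per period c = face * coupon_rate / m = 3.200000
Periods per year m = 2; per-period yield y/m = 0.043500
Number of cashflows N = 20
Cashflows (t years, CF_t, discount factor 1/(1+y/m)^(m*t), PV):
  t = 0.5000: CF_t = 3.200000, DF = 0.958313, PV = 3.066603
  t = 1.0000: CF_t = 3.200000, DF = 0.918365, PV = 2.938766
  t = 1.5000: CF_t = 3.200000, DF = 0.880081, PV = 2.816259
  t = 2.0000: CF_t = 3.200000, DF = 0.843393, PV = 2.698859
  t = 2.5000: CF_t = 3.200000, DF = 0.808235, PV = 2.586352
  t = 3.0000: CF_t = 3.200000, DF = 0.774543, PV = 2.478536
  t = 3.5000: CF_t = 3.200000, DF = 0.742254, PV = 2.375214
  t = 4.0000: CF_t = 3.200000, DF = 0.711312, PV = 2.276200
  t = 4.5000: CF_t = 3.200000, DF = 0.681660, PV = 2.181313
  t = 5.0000: CF_t = 3.200000, DF = 0.653244, PV = 2.090381
  t = 5.5000: CF_t = 3.200000, DF = 0.626013, PV = 2.003240
  t = 6.0000: CF_t = 3.200000, DF = 0.599916, PV = 1.919732
  t = 6.5000: CF_t = 3.200000, DF = 0.574908, PV = 1.839705
  t = 7.0000: CF_t = 3.200000, DF = 0.550942, PV = 1.763013
  t = 7.5000: CF_t = 3.200000, DF = 0.527975, PV = 1.689519
  t = 8.0000: CF_t = 3.200000, DF = 0.505965, PV = 1.619089
  t = 8.5000: CF_t = 3.200000, DF = 0.484873, PV = 1.551595
  t = 9.0000: CF_t = 3.200000, DF = 0.464661, PV = 1.486914
  t = 9.5000: CF_t = 3.200000, DF = 0.445290, PV = 1.424929
  t = 10.0000: CF_t = 103.200000, DF = 0.426728, PV = 44.038308
Price P = sum_t PV_t = 84.844528


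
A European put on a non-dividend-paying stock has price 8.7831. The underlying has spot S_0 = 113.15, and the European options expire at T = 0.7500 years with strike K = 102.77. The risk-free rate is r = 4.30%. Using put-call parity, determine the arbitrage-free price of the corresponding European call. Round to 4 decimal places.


Answer: Call price = 22.4246

Derivation:
Put-call parity: C - P = S_0 * exp(-qT) - K * exp(-rT).
S_0 * exp(-qT) = 113.1500 * 1.00000000 = 113.15000000
K * exp(-rT) = 102.7700 * 0.96826449 = 99.50854120
C = P + S*exp(-qT) - K*exp(-rT)
C = 8.7831 + 113.15000000 - 99.50854120 = 22.4246


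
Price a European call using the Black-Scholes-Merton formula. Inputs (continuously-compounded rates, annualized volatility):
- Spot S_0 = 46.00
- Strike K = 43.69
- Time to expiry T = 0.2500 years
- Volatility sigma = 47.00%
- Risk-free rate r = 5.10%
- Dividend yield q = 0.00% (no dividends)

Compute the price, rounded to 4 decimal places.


d1 = (ln(S/K) + (r - q + 0.5*sigma^2) * T) / (sigma * sqrt(T)) = 0.39099853
d2 = d1 - sigma * sqrt(T) = 0.15599853
exp(-rT) = 0.98733094; exp(-qT) = 1.00000000
C = S_0 * exp(-qT) * N(d1) - K * exp(-rT) * N(d2)
N(d1) = 0.65210084; N(d2) = 0.56198291
C = 46.0000 * 1.00000000 * 0.65210084 - 43.6900 * 0.98733094 * 0.56198291 = 5.7547

Answer: Price = 5.7547


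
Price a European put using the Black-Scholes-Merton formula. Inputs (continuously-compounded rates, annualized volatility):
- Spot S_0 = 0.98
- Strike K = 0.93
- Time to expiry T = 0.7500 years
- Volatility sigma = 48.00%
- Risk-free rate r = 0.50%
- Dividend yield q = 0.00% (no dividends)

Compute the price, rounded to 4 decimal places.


d1 = (ln(S/K) + (r - q + 0.5*sigma^2) * T) / (sigma * sqrt(T)) = 0.34284499
d2 = d1 - sigma * sqrt(T) = -0.07284721
exp(-rT) = 0.99625702; exp(-qT) = 1.00000000
P = K * exp(-rT) * N(-d2) - S_0 * exp(-qT) * N(-d1)
N(-d1) = 0.36585754; N(-d2) = 0.52903615
P = 0.9300 * 0.99625702 * 0.52903615 - 0.9800 * 1.00000000 * 0.36585754 = 0.1316

Answer: Price = 0.1316


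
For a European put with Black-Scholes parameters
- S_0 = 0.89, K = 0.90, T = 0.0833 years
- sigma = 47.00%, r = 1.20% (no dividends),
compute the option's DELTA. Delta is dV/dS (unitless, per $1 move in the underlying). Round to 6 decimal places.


d1 = -0.0071744515; d2 = -0.1428246266
phi(d1) = 0.3989320132; exp(-qT) = 1.0000000000; exp(-rT) = 0.9990008994
N(-d1) = 0.5028621675
Delta = -exp(-qT) * N(-d1) = -1.0000000000 * 0.5028621675 = -0.502862

Answer: Delta = -0.502862


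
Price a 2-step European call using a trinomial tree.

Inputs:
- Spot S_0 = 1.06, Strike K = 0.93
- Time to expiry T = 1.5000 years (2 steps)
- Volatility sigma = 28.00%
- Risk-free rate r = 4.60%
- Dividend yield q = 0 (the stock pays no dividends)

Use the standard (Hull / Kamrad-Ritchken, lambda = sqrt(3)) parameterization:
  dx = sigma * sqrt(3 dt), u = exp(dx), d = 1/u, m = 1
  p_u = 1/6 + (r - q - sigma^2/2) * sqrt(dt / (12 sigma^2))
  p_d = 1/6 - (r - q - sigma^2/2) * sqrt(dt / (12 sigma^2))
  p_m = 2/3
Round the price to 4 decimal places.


Answer: Price = V(0,0) = 0.2500

Derivation:
dt = T/N = 0.750000; dx = sigma*sqrt(3*dt) = 0.420000
u = exp(dx) = 1.521962; d = 1/u = 0.657047
p_u = 0.172738, p_m = 0.666667, p_d = 0.160595
Discount per step: exp(-r*dt) = 0.966088
Stock lattice S(k, j) with j the centered position index:
  k=0: S(0,+0) = 1.0600
  k=1: S(1,-1) = 0.6965; S(1,+0) = 1.0600; S(1,+1) = 1.6133
  k=2: S(2,-2) = 0.4576; S(2,-1) = 0.6965; S(2,+0) = 1.0600; S(2,+1) = 1.6133; S(2,+2) = 2.4553
Terminal payoffs V(N, j) = max(S_T - K, 0):
  V(2,-2) = 0.000000; V(2,-1) = 0.000000; V(2,+0) = 0.130000; V(2,+1) = 0.683279; V(2,+2) = 1.525349
Backward induction: V(k, j) = exp(-r*dt) * [p_u * V(k+1, j+1) + p_m * V(k+1, j) + p_d * V(k+1, j-1)]
  V(1,-1) = exp(-r*dt) * [p_u*0.130000 + p_m*0.000000 + p_d*0.000000] = 0.021694
  V(1,+0) = exp(-r*dt) * [p_u*0.683279 + p_m*0.130000 + p_d*0.000000] = 0.197753
  V(1,+1) = exp(-r*dt) * [p_u*1.525349 + p_m*0.683279 + p_d*0.130000] = 0.714792
  V(0,+0) = exp(-r*dt) * [p_u*0.714792 + p_m*0.197753 + p_d*0.021694] = 0.250015


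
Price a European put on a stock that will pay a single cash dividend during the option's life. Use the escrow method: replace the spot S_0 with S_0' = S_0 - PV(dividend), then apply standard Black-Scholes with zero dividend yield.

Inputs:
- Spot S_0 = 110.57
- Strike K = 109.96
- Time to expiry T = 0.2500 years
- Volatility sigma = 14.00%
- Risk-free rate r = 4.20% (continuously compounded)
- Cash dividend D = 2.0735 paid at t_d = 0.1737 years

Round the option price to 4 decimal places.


PV(D) = D * exp(-r * t_d) = 2.0735 * 0.99273115 = 2.05842803
S_0' = S_0 - PV(D) = 110.5700 - 2.05842803 = 108.51157197
d1 = (ln(S_0'/K) + (r + sigma^2/2)*T) / (sigma*sqrt(T)) = -0.00442631
d2 = d1 - sigma*sqrt(T) = -0.07442631
exp(-rT) = 0.98955493
N(-d1) = 0.50176584; N(-d2) = 0.52966441
P = K * exp(-rT) * N(-d2) - S_0' * N(-d1) = 109.9600 * 0.98955493 * 0.52966441 - 108.51157197 * 0.50176584 = 3.1862

Answer: Price = 3.1862


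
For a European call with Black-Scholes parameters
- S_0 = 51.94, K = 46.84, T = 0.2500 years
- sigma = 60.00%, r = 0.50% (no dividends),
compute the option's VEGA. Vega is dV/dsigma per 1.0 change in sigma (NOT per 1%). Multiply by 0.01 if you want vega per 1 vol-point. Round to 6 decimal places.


d1 = 0.4986722250; d2 = 0.1986722250
phi(d1) = 0.3522988256; exp(-qT) = 1.0000000000; exp(-rT) = 0.9987507809
Vega = S * exp(-qT) * phi(d1) * sqrt(T) = 51.9400 * 1.0000000000 * 0.3522988256 * 0.5000000000 = 9.149201

Answer: Vega = 9.149201


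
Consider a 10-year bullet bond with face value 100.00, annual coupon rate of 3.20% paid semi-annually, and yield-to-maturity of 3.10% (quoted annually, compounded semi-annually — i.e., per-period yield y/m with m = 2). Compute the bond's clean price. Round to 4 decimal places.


Coupon per period c = face * coupon_rate / m = 1.600000
Periods per year m = 2; per-period yield y/m = 0.015500
Number of cashflows N = 20
Cashflows (t years, CF_t, discount factor 1/(1+y/m)^(m*t), PV):
  t = 0.5000: CF_t = 1.600000, DF = 0.984737, PV = 1.575579
  t = 1.0000: CF_t = 1.600000, DF = 0.969706, PV = 1.551530
  t = 1.5000: CF_t = 1.600000, DF = 0.954905, PV = 1.527848
  t = 2.0000: CF_t = 1.600000, DF = 0.940330, PV = 1.504528
  t = 2.5000: CF_t = 1.600000, DF = 0.925977, PV = 1.481564
  t = 3.0000: CF_t = 1.600000, DF = 0.911844, PV = 1.458950
  t = 3.5000: CF_t = 1.600000, DF = 0.897926, PV = 1.436681
  t = 4.0000: CF_t = 1.600000, DF = 0.884220, PV = 1.414753
  t = 4.5000: CF_t = 1.600000, DF = 0.870724, PV = 1.393159
  t = 5.0000: CF_t = 1.600000, DF = 0.857434, PV = 1.371894
  t = 5.5000: CF_t = 1.600000, DF = 0.844347, PV = 1.350955
  t = 6.0000: CF_t = 1.600000, DF = 0.831459, PV = 1.330334
  t = 6.5000: CF_t = 1.600000, DF = 0.818768, PV = 1.310029
  t = 7.0000: CF_t = 1.600000, DF = 0.806271, PV = 1.290034
  t = 7.5000: CF_t = 1.600000, DF = 0.793964, PV = 1.270343
  t = 8.0000: CF_t = 1.600000, DF = 0.781846, PV = 1.250953
  t = 8.5000: CF_t = 1.600000, DF = 0.769912, PV = 1.231860
  t = 9.0000: CF_t = 1.600000, DF = 0.758161, PV = 1.213057
  t = 9.5000: CF_t = 1.600000, DF = 0.746589, PV = 1.194542
  t = 10.0000: CF_t = 101.600000, DF = 0.735193, PV = 74.695623
Price P = sum_t PV_t = 100.854216

Answer: Price = 100.8542


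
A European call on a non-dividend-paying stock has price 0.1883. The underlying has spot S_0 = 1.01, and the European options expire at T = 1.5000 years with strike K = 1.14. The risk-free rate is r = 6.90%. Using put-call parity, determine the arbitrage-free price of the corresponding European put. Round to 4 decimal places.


Answer: Put price = 0.2062

Derivation:
Put-call parity: C - P = S_0 * exp(-qT) - K * exp(-rT).
S_0 * exp(-qT) = 1.0100 * 1.00000000 = 1.01000000
K * exp(-rT) = 1.1400 * 0.90167602 = 1.02791067
P = C - S*exp(-qT) + K*exp(-rT)
P = 0.1883 - 1.01000000 + 1.02791067 = 0.2062


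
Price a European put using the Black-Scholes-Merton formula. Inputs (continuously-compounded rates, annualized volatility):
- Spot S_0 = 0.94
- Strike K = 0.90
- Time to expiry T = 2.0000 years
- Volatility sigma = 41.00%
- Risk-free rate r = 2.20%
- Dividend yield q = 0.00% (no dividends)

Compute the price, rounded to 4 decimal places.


Answer: Price = 0.1683

Derivation:
d1 = (ln(S/K) + (r - q + 0.5*sigma^2) * T) / (sigma * sqrt(T)) = 0.44079504
d2 = d1 - sigma * sqrt(T) = -0.13903252
exp(-rT) = 0.95695396; exp(-qT) = 1.00000000
P = K * exp(-rT) * N(-d2) - S_0 * exp(-qT) * N(-d1)
N(-d1) = 0.32968069; N(-d2) = 0.55528778
P = 0.9000 * 0.95695396 * 0.55528778 - 0.9400 * 1.00000000 * 0.32968069 = 0.1683


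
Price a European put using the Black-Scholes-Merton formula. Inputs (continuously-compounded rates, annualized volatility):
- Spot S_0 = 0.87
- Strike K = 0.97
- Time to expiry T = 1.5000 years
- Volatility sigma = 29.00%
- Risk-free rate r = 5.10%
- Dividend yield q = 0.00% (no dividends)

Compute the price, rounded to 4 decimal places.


d1 = (ln(S/K) + (r - q + 0.5*sigma^2) * T) / (sigma * sqrt(T)) = 0.08663913
d2 = d1 - sigma * sqrt(T) = -0.26853688
exp(-rT) = 0.92635291; exp(-qT) = 1.00000000
P = K * exp(-rT) * N(-d2) - S_0 * exp(-qT) * N(-d1)
N(-d1) = 0.46547918; N(-d2) = 0.60585696
P = 0.9700 * 0.92635291 * 0.60585696 - 0.8700 * 1.00000000 * 0.46547918 = 0.1394

Answer: Price = 0.1394


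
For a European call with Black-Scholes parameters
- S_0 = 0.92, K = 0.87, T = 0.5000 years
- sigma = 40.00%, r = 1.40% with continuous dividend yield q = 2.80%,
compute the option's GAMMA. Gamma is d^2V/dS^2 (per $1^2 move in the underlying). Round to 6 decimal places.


Answer: Gamma = 1.438979

Derivation:
d1 = 0.3142398742; d2 = 0.0313971618
phi(d1) = 0.3797235153; exp(-qT) = 0.9860975443; exp(-rT) = 0.9930244429
Gamma = exp(-qT) * phi(d1) / (S * sigma * sqrt(T)) = 0.9860975443 * 0.3797235153 / (0.9200 * 0.4000 * 0.7071067812) = 1.438979


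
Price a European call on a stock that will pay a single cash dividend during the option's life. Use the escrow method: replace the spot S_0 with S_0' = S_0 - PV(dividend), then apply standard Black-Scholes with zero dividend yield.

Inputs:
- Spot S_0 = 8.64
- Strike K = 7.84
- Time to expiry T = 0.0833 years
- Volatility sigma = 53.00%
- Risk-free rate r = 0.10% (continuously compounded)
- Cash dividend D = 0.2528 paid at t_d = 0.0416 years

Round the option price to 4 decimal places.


PV(D) = D * exp(-r * t_d) = 0.2528 * 0.99995840 = 0.25278948
S_0' = S_0 - PV(D) = 8.6400 - 0.25278948 = 8.38721052
d1 = (ln(S_0'/K) + (r + sigma^2/2)*T) / (sigma*sqrt(T)) = 0.51809753
d2 = d1 - sigma*sqrt(T) = 0.36513031
exp(-rT) = 0.99991670
N(d1) = 0.69780489; N(d2) = 0.64249293
C = S_0' * N(d1) - K * exp(-rT) * N(d2) = 8.38721052 * 0.69780489 - 7.8400 * 0.99991670 * 0.64249293 = 0.8159

Answer: Price = 0.8159


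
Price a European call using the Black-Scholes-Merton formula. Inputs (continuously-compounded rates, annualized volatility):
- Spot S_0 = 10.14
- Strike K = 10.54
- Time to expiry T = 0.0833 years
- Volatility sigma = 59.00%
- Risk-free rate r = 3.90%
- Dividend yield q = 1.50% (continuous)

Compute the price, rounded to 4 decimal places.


Answer: Price = 0.5269

Derivation:
d1 = (ln(S/K) + (r - q + 0.5*sigma^2) * T) / (sigma * sqrt(T)) = -0.13032314
d2 = d1 - sigma * sqrt(T) = -0.30060740
exp(-rT) = 0.99675657; exp(-qT) = 0.99875128
C = S_0 * exp(-qT) * N(d1) - K * exp(-rT) * N(d2)
N(d1) = 0.44815539; N(d2) = 0.38185694
C = 10.1400 * 0.99875128 * 0.44815539 - 10.5400 * 0.99675657 * 0.38185694 = 0.5269


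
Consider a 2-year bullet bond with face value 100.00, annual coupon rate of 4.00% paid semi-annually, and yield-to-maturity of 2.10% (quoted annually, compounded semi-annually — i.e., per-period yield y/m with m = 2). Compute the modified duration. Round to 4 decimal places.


Answer: Modified duration = 1.9229

Derivation:
Coupon per period c = face * coupon_rate / m = 2.000000
Periods per year m = 2; per-period yield y/m = 0.010500
Number of cashflows N = 4
Cashflows (t years, CF_t, discount factor 1/(1+y/m)^(m*t), PV):
  t = 0.5000: CF_t = 2.000000, DF = 0.989609, PV = 1.979218
  t = 1.0000: CF_t = 2.000000, DF = 0.979326, PV = 1.958652
  t = 1.5000: CF_t = 2.000000, DF = 0.969150, PV = 1.938300
  t = 2.0000: CF_t = 102.000000, DF = 0.959080, PV = 97.826136
Price P = sum_t PV_t = 103.702307
First compute Macaulay numerator sum_t t * PV_t:
  t * PV_t at t = 0.5000: 0.989609
  t * PV_t at t = 1.0000: 1.958652
  t * PV_t at t = 1.5000: 2.907450
  t * PV_t at t = 2.0000: 195.652272
Macaulay duration D = 201.507984 / 103.702307 = 1.943139
Modified duration = D / (1 + y/m) = 1.943139 / (1 + 0.010500) = 1.922948


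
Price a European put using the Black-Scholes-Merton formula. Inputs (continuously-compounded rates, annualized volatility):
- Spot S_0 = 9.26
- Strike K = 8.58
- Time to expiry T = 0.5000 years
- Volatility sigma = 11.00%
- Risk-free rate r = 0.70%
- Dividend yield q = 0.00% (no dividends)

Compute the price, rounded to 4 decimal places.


d1 = (ln(S/K) + (r - q + 0.5*sigma^2) * T) / (sigma * sqrt(T)) = 1.06445457
d2 = d1 - sigma * sqrt(T) = 0.98667283
exp(-rT) = 0.99650612; exp(-qT) = 1.00000000
P = K * exp(-rT) * N(-d2) - S_0 * exp(-qT) * N(-d1)
N(-d1) = 0.14356141; N(-d2) = 0.16190153
P = 8.5800 * 0.99650612 * 0.16190153 - 9.2600 * 1.00000000 * 0.14356141 = 0.0549

Answer: Price = 0.0549


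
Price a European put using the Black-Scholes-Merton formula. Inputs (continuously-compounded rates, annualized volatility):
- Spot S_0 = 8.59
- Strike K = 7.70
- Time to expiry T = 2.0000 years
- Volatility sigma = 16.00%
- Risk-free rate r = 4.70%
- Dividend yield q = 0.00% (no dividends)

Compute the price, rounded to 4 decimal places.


d1 = (ln(S/K) + (r - q + 0.5*sigma^2) * T) / (sigma * sqrt(T)) = 1.01195115
d2 = d1 - sigma * sqrt(T) = 0.78567698
exp(-rT) = 0.91028276; exp(-qT) = 1.00000000
P = K * exp(-rT) * N(-d2) - S_0 * exp(-qT) * N(-d1)
N(-d1) = 0.15578070; N(-d2) = 0.21602838
P = 7.7000 * 0.91028276 * 0.21602838 - 8.5900 * 1.00000000 * 0.15578070 = 0.1760

Answer: Price = 0.1760


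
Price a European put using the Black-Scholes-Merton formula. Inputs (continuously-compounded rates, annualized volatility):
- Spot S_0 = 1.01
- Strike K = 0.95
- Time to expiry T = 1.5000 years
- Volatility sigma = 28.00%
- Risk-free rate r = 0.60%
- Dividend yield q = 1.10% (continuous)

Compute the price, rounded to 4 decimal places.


Answer: Price = 0.1073

Derivation:
d1 = (ln(S/K) + (r - q + 0.5*sigma^2) * T) / (sigma * sqrt(T)) = 0.32818388
d2 = d1 - sigma * sqrt(T) = -0.01474469
exp(-rT) = 0.99104038; exp(-qT) = 0.98363538
P = K * exp(-rT) * N(-d2) - S_0 * exp(-qT) * N(-d1)
N(-d1) = 0.37138632; N(-d2) = 0.50588207
P = 0.9500 * 0.99104038 * 0.50588207 - 1.0100 * 0.98363538 * 0.37138632 = 0.1073


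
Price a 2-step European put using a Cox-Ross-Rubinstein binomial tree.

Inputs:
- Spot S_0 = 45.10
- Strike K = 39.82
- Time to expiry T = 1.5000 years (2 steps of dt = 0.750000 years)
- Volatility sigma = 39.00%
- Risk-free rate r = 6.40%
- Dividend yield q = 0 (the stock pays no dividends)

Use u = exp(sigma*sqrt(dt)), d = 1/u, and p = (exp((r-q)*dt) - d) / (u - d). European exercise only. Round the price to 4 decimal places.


Answer: Price = V(0,0) = 4.0206

Derivation:
dt = T/N = 0.750000
u = exp(sigma*sqrt(dt)) = 1.401790; d = 1/u = 0.713374
p = (exp((r-q)*dt) - d) / (u - d) = 0.487782
Discount per step: exp(-r*dt) = 0.953134
Stock lattice S(k, i) with i counting down-moves:
  k=0: S(0,0) = 45.1000
  k=1: S(1,0) = 63.2207; S(1,1) = 32.1732
  k=2: S(2,0) = 88.6222; S(2,1) = 45.1000; S(2,2) = 22.9515
Terminal payoffs V(N, i) = max(K - S_T, 0):
  V(2,0) = 0.000000; V(2,1) = 0.000000; V(2,2) = 16.868520
Backward induction: V(k, i) = exp(-r*dt) * [p * V(k+1, i) + (1-p) * V(k+1, i+1)].
  V(1,0) = exp(-r*dt) * [p*0.000000 + (1-p)*0.000000] = 0.000000
  V(1,1) = exp(-r*dt) * [p*0.000000 + (1-p)*16.868520] = 8.235420
  V(0,0) = exp(-r*dt) * [p*0.000000 + (1-p)*8.235420] = 4.020634


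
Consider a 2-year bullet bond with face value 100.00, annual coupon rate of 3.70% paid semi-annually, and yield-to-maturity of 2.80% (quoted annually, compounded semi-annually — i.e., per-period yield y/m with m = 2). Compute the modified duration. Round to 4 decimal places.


Answer: Modified duration = 1.9198

Derivation:
Coupon per period c = face * coupon_rate / m = 1.850000
Periods per year m = 2; per-period yield y/m = 0.014000
Number of cashflows N = 4
Cashflows (t years, CF_t, discount factor 1/(1+y/m)^(m*t), PV):
  t = 0.5000: CF_t = 1.850000, DF = 0.986193, PV = 1.824458
  t = 1.0000: CF_t = 1.850000, DF = 0.972577, PV = 1.799268
  t = 1.5000: CF_t = 1.850000, DF = 0.959149, PV = 1.774426
  t = 2.0000: CF_t = 101.850000, DF = 0.945906, PV = 96.340570
Price P = sum_t PV_t = 101.738722
First compute Macaulay numerator sum_t t * PV_t:
  t * PV_t at t = 0.5000: 0.912229
  t * PV_t at t = 1.0000: 1.799268
  t * PV_t at t = 1.5000: 2.661639
  t * PV_t at t = 2.0000: 192.681141
Macaulay duration D = 198.054276 / 101.738722 = 1.946695
Modified duration = D / (1 + y/m) = 1.946695 / (1 + 0.014000) = 1.919818


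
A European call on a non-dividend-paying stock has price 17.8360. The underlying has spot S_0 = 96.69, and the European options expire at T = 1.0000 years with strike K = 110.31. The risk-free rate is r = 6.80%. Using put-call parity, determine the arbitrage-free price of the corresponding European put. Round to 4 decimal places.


Answer: Put price = 24.2043

Derivation:
Put-call parity: C - P = S_0 * exp(-qT) - K * exp(-rT).
S_0 * exp(-qT) = 96.6900 * 1.00000000 = 96.69000000
K * exp(-rT) = 110.3100 * 0.93426047 = 103.05827284
P = C - S*exp(-qT) + K*exp(-rT)
P = 17.8360 - 96.69000000 + 103.05827284 = 24.2043


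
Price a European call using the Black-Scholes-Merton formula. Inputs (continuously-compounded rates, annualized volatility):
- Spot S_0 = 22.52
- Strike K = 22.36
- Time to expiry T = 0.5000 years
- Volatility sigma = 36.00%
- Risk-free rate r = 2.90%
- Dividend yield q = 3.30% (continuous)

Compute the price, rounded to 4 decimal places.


Answer: Price = 2.2949

Derivation:
d1 = (ln(S/K) + (r - q + 0.5*sigma^2) * T) / (sigma * sqrt(T)) = 0.14743237
d2 = d1 - sigma * sqrt(T) = -0.10712607
exp(-rT) = 0.98560462; exp(-qT) = 0.98363538
C = S_0 * exp(-qT) * N(d1) - K * exp(-rT) * N(d2)
N(d1) = 0.55860462; N(d2) = 0.45734448
C = 22.5200 * 0.98363538 * 0.55860462 - 22.3600 * 0.98560462 * 0.45734448 = 2.2949


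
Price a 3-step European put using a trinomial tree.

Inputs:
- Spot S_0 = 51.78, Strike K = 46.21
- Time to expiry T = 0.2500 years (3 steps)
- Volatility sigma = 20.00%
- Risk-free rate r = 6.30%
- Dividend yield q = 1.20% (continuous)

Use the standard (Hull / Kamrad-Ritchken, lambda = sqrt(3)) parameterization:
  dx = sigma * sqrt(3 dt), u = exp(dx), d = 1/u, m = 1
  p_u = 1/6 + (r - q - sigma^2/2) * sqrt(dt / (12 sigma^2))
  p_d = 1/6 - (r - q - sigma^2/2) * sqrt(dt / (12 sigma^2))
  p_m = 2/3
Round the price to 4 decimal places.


dt = T/N = 0.083333; dx = sigma*sqrt(3*dt) = 0.100000
u = exp(dx) = 1.105171; d = 1/u = 0.904837
p_u = 0.179583, p_m = 0.666667, p_d = 0.153750
Discount per step: exp(-r*dt) = 0.994764
Stock lattice S(k, j) with j the centered position index:
  k=0: S(0,+0) = 51.7800
  k=1: S(1,-1) = 46.8525; S(1,+0) = 51.7800; S(1,+1) = 57.2258
  k=2: S(2,-2) = 42.3939; S(2,-1) = 46.8525; S(2,+0) = 51.7800; S(2,+1) = 57.2258; S(2,+2) = 63.2442
  k=3: S(3,-3) = 38.3596; S(3,-2) = 42.3939; S(3,-1) = 46.8525; S(3,+0) = 51.7800; S(3,+1) = 57.2258; S(3,+2) = 63.2442; S(3,+3) = 69.8957
Terminal payoffs V(N, j) = max(K - S_T, 0):
  V(3,-3) = 7.850433; V(3,-2) = 3.816122; V(3,-1) = 0.000000; V(3,+0) = 0.000000; V(3,+1) = 0.000000; V(3,+2) = 0.000000; V(3,+3) = 0.000000
Backward induction: V(k, j) = exp(-r*dt) * [p_u * V(k+1, j+1) + p_m * V(k+1, j) + p_d * V(k+1, j-1)]
  V(2,-2) = exp(-r*dt) * [p_u*0.000000 + p_m*3.816122 + p_d*7.850433] = 3.731443
  V(2,-1) = exp(-r*dt) * [p_u*0.000000 + p_m*0.000000 + p_d*3.816122] = 0.583656
  V(2,+0) = exp(-r*dt) * [p_u*0.000000 + p_m*0.000000 + p_d*0.000000] = 0.000000
  V(2,+1) = exp(-r*dt) * [p_u*0.000000 + p_m*0.000000 + p_d*0.000000] = 0.000000
  V(2,+2) = exp(-r*dt) * [p_u*0.000000 + p_m*0.000000 + p_d*0.000000] = 0.000000
  V(1,-1) = exp(-r*dt) * [p_u*0.000000 + p_m*0.583656 + p_d*3.731443] = 0.957772
  V(1,+0) = exp(-r*dt) * [p_u*0.000000 + p_m*0.000000 + p_d*0.583656] = 0.089267
  V(1,+1) = exp(-r*dt) * [p_u*0.000000 + p_m*0.000000 + p_d*0.000000] = 0.000000
  V(0,+0) = exp(-r*dt) * [p_u*0.000000 + p_m*0.089267 + p_d*0.957772] = 0.205686

Answer: Price = V(0,0) = 0.2057


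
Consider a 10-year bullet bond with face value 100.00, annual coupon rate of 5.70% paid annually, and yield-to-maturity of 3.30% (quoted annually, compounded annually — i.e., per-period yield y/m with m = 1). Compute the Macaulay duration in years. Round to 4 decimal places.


Coupon per period c = face * coupon_rate / m = 5.700000
Periods per year m = 1; per-period yield y/m = 0.033000
Number of cashflows N = 10
Cashflows (t years, CF_t, discount factor 1/(1+y/m)^(m*t), PV):
  t = 1.0000: CF_t = 5.700000, DF = 0.968054, PV = 5.517909
  t = 2.0000: CF_t = 5.700000, DF = 0.937129, PV = 5.341635
  t = 3.0000: CF_t = 5.700000, DF = 0.907192, PV = 5.170992
  t = 4.0000: CF_t = 5.700000, DF = 0.878211, PV = 5.005801
  t = 5.0000: CF_t = 5.700000, DF = 0.850156, PV = 4.845887
  t = 6.0000: CF_t = 5.700000, DF = 0.822997, PV = 4.691081
  t = 7.0000: CF_t = 5.700000, DF = 0.796705, PV = 4.541221
  t = 8.0000: CF_t = 5.700000, DF = 0.771254, PV = 4.396148
  t = 9.0000: CF_t = 5.700000, DF = 0.746616, PV = 4.255709
  t = 10.0000: CF_t = 105.700000, DF = 0.722764, PV = 76.396203
Price P = sum_t PV_t = 120.162585
Macaulay numerator sum_t t * PV_t:
  t * PV_t at t = 1.0000: 5.517909
  t * PV_t at t = 2.0000: 10.683270
  t * PV_t at t = 3.0000: 15.512977
  t * PV_t at t = 4.0000: 20.023203
  t * PV_t at t = 5.0000: 24.229433
  t * PV_t at t = 6.0000: 28.146486
  t * PV_t at t = 7.0000: 31.788545
  t * PV_t at t = 8.0000: 35.169182
  t * PV_t at t = 9.0000: 38.301384
  t * PV_t at t = 10.0000: 763.962027
Macaulay duration D = (sum_t t * PV_t) / P = 973.334416 / 120.162585 = 8.100145

Answer: Macaulay duration = 8.1001 years


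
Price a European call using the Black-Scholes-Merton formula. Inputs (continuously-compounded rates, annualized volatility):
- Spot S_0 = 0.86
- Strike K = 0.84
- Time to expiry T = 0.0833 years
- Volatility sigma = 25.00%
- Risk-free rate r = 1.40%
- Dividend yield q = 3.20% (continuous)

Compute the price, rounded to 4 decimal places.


d1 = (ln(S/K) + (r - q + 0.5*sigma^2) * T) / (sigma * sqrt(T)) = 0.34141009
d2 = d1 - sigma * sqrt(T) = 0.26925574
exp(-rT) = 0.99883448; exp(-qT) = 0.99733795
C = S_0 * exp(-qT) * N(d1) - K * exp(-rT) * N(d2)
N(d1) = 0.63360256; N(d2) = 0.60613356
C = 0.8600 * 0.99733795 * 0.63360256 - 0.8400 * 0.99883448 * 0.60613356 = 0.0349

Answer: Price = 0.0349


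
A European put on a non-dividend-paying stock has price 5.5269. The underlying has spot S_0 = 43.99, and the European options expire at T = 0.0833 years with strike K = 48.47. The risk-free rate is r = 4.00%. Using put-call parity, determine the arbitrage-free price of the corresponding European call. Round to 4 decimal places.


Answer: Call price = 1.2081

Derivation:
Put-call parity: C - P = S_0 * exp(-qT) - K * exp(-rT).
S_0 * exp(-qT) = 43.9900 * 1.00000000 = 43.99000000
K * exp(-rT) = 48.4700 * 0.99667354 = 48.30876672
C = P + S*exp(-qT) - K*exp(-rT)
C = 5.5269 + 43.99000000 - 48.30876672 = 1.2081


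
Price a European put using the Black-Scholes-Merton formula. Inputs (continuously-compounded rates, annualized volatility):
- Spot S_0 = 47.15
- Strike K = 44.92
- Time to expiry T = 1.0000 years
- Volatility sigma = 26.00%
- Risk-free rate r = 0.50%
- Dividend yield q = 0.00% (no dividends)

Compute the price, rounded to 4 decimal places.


d1 = (ln(S/K) + (r - q + 0.5*sigma^2) * T) / (sigma * sqrt(T)) = 0.33558030
d2 = d1 - sigma * sqrt(T) = 0.07558030
exp(-rT) = 0.99501248; exp(-qT) = 1.00000000
P = K * exp(-rT) * N(-d2) - S_0 * exp(-qT) * N(-d1)
N(-d1) = 0.36859369; N(-d2) = 0.46987650
P = 44.9200 * 0.99501248 * 0.46987650 - 47.1500 * 1.00000000 * 0.36859369 = 3.6224

Answer: Price = 3.6224


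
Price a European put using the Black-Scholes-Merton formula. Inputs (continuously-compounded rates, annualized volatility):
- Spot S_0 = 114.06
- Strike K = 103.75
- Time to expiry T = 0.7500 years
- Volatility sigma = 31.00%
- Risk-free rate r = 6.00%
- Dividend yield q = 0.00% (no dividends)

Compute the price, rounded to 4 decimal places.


d1 = (ln(S/K) + (r - q + 0.5*sigma^2) * T) / (sigma * sqrt(T)) = 0.65474488
d2 = d1 - sigma * sqrt(T) = 0.38627700
exp(-rT) = 0.95599748; exp(-qT) = 1.00000000
P = K * exp(-rT) * N(-d2) - S_0 * exp(-qT) * N(-d1)
N(-d1) = 0.25631601; N(-d2) = 0.34964576
P = 103.7500 * 0.95599748 * 0.34964576 - 114.0600 * 1.00000000 * 0.25631601 = 5.4441

Answer: Price = 5.4441


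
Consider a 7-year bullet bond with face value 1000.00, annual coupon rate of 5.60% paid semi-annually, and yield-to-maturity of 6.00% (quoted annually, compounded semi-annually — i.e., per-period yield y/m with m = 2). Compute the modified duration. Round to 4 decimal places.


Answer: Modified duration = 5.6998

Derivation:
Coupon per period c = face * coupon_rate / m = 28.000000
Periods per year m = 2; per-period yield y/m = 0.030000
Number of cashflows N = 14
Cashflows (t years, CF_t, discount factor 1/(1+y/m)^(m*t), PV):
  t = 0.5000: CF_t = 28.000000, DF = 0.970874, PV = 27.184466
  t = 1.0000: CF_t = 28.000000, DF = 0.942596, PV = 26.392685
  t = 1.5000: CF_t = 28.000000, DF = 0.915142, PV = 25.623966
  t = 2.0000: CF_t = 28.000000, DF = 0.888487, PV = 24.877637
  t = 2.5000: CF_t = 28.000000, DF = 0.862609, PV = 24.153046
  t = 3.0000: CF_t = 28.000000, DF = 0.837484, PV = 23.449559
  t = 3.5000: CF_t = 28.000000, DF = 0.813092, PV = 22.766562
  t = 4.0000: CF_t = 28.000000, DF = 0.789409, PV = 22.103459
  t = 4.5000: CF_t = 28.000000, DF = 0.766417, PV = 21.459669
  t = 5.0000: CF_t = 28.000000, DF = 0.744094, PV = 20.834630
  t = 5.5000: CF_t = 28.000000, DF = 0.722421, PV = 20.227796
  t = 6.0000: CF_t = 28.000000, DF = 0.701380, PV = 19.638637
  t = 6.5000: CF_t = 28.000000, DF = 0.680951, PV = 19.066638
  t = 7.0000: CF_t = 1028.000000, DF = 0.661118, PV = 679.629104
Price P = sum_t PV_t = 977.407854
First compute Macaulay numerator sum_t t * PV_t:
  t * PV_t at t = 0.5000: 13.592233
  t * PV_t at t = 1.0000: 26.392685
  t * PV_t at t = 1.5000: 38.435950
  t * PV_t at t = 2.0000: 49.755275
  t * PV_t at t = 2.5000: 60.382615
  t * PV_t at t = 3.0000: 70.348678
  t * PV_t at t = 3.5000: 79.682968
  t * PV_t at t = 4.0000: 88.413834
  t * PV_t at t = 4.5000: 96.568508
  t * PV_t at t = 5.0000: 104.173148
  t * PV_t at t = 5.5000: 111.252877
  t * PV_t at t = 6.0000: 117.831820
  t * PV_t at t = 6.5000: 123.933144
  t * PV_t at t = 7.0000: 4757.403731
Macaulay duration D = 5738.167465 / 977.407854 = 5.870801
Modified duration = D / (1 + y/m) = 5.870801 / (1 + 0.030000) = 5.699807


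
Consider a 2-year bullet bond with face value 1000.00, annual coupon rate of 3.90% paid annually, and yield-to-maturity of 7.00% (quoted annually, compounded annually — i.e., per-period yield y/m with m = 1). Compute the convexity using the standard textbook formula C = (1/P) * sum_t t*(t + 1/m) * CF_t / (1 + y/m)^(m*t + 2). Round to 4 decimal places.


Coupon per period c = face * coupon_rate / m = 39.000000
Periods per year m = 1; per-period yield y/m = 0.070000
Number of cashflows N = 2
Cashflows (t years, CF_t, discount factor 1/(1+y/m)^(m*t), PV):
  t = 1.0000: CF_t = 39.000000, DF = 0.934579, PV = 36.448598
  t = 2.0000: CF_t = 1039.000000, DF = 0.873439, PV = 907.502839
Price P = sum_t PV_t = 943.951437
Convexity numerator sum_t t*(t + 1/m) * CF_t / (1+y/m)^(m*t + 2):
  t = 1.0000: term = 63.671234
  t = 2.0000: term = 4755.888752
Convexity = (1/P) * sum = 4819.559986 / 943.951437 = 5.105729

Answer: Convexity = 5.1057


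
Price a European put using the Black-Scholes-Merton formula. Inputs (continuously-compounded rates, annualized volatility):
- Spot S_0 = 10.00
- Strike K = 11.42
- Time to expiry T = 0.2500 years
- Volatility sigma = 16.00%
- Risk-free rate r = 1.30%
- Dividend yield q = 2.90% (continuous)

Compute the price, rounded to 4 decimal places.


Answer: Price = 1.4704

Derivation:
d1 = (ln(S/K) + (r - q + 0.5*sigma^2) * T) / (sigma * sqrt(T)) = -1.66976389
d2 = d1 - sigma * sqrt(T) = -1.74976389
exp(-rT) = 0.99675528; exp(-qT) = 0.99277622
P = K * exp(-rT) * N(-d2) - S_0 * exp(-qT) * N(-d1)
N(-d1) = 0.95251696; N(-d2) = 0.95992047
P = 11.4200 * 0.99675528 * 0.95992047 - 10.0000 * 0.99277622 * 0.95251696 = 1.4704


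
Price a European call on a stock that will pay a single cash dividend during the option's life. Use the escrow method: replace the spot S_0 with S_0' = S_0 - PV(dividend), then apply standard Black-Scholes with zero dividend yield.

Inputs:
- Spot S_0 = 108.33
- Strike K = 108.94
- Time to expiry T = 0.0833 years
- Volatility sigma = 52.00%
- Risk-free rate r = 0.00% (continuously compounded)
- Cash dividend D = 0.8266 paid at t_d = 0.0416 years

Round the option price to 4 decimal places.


Answer: Price = 5.7805

Derivation:
PV(D) = D * exp(-r * t_d) = 0.8266 * 1.00000000 = 0.82660000
S_0' = S_0 - PV(D) = 108.3300 - 0.82660000 = 107.50340000
d1 = (ln(S_0'/K) + (r + sigma^2/2)*T) / (sigma*sqrt(T)) = -0.01341033
d2 = d1 - sigma*sqrt(T) = -0.16349138
exp(-rT) = 1.00000000
N(d1) = 0.49465021; N(d2) = 0.43506578
C = S_0' * N(d1) - K * exp(-rT) * N(d2) = 107.50340000 * 0.49465021 - 108.9400 * 1.00000000 * 0.43506578 = 5.7805


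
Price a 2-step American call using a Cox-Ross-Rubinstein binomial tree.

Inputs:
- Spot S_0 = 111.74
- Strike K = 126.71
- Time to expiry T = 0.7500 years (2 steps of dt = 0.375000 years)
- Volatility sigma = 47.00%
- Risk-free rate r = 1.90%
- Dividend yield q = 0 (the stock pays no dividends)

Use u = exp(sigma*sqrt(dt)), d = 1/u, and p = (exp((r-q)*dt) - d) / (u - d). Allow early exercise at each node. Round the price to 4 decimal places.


dt = T/N = 0.375000
u = exp(sigma*sqrt(dt)) = 1.333511; d = 1/u = 0.749900
p = (exp((r-q)*dt) - d) / (u - d) = 0.440791
Discount per step: exp(-r*dt) = 0.992900
Stock lattice S(k, i) with i counting down-moves:
  k=0: S(0,0) = 111.7400
  k=1: S(1,0) = 149.0065; S(1,1) = 83.7939
  k=2: S(2,0) = 198.7017; S(2,1) = 111.7400; S(2,2) = 62.8370
Terminal payoffs V(N, i) = max(S_T - K, 0):
  V(2,0) = 71.991726; V(2,1) = 0.000000; V(2,2) = 0.000000
Backward induction: V(k, i) = exp(-r*dt) * [p * V(k+1, i) + (1-p) * V(k+1, i+1)]; then take max(V_cont, immediate exercise) for American.
  V(1,0) = exp(-r*dt) * [p*71.991726 + (1-p)*0.000000] = 31.508005; exercise = 22.296479; V(1,0) = max -> 31.508005
  V(1,1) = exp(-r*dt) * [p*0.000000 + (1-p)*0.000000] = 0.000000; exercise = 0.000000; V(1,1) = max -> 0.000000
  V(0,0) = exp(-r*dt) * [p*31.508005 + (1-p)*0.000000] = 13.789840; exercise = 0.000000; V(0,0) = max -> 13.789840

Answer: Price = V(0,0) = 13.7898


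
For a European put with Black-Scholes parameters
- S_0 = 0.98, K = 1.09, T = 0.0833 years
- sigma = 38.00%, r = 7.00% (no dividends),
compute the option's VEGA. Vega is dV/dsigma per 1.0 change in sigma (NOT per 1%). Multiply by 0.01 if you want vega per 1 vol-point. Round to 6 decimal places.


Answer: Vega = 0.077826

Derivation:
d1 = -0.8619601553; d2 = -0.9716347649
phi(d1) = 0.2751534910; exp(-qT) = 1.0000000000; exp(-rT) = 0.9941859673
Vega = S * exp(-qT) * phi(d1) * sqrt(T) = 0.9800 * 1.0000000000 * 0.2751534910 * 0.2886173938 = 0.077826


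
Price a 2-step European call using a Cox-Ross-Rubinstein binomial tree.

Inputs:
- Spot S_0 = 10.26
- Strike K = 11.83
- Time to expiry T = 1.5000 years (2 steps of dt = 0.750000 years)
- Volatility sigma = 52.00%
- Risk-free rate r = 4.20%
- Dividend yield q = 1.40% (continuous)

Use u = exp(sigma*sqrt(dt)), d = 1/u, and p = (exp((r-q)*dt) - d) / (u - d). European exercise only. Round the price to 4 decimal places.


Answer: Price = V(0,0) = 2.1399

Derivation:
dt = T/N = 0.750000
u = exp(sigma*sqrt(dt)) = 1.568835; d = 1/u = 0.637416
p = (exp((r-q)*dt) - d) / (u - d) = 0.412066
Discount per step: exp(-r*dt) = 0.968991
Stock lattice S(k, i) with i counting down-moves:
  k=0: S(0,0) = 10.2600
  k=1: S(1,0) = 16.0962; S(1,1) = 6.5399
  k=2: S(2,0) = 25.2524; S(2,1) = 10.2600; S(2,2) = 4.1686
Terminal payoffs V(N, i) = max(S_T - K, 0):
  V(2,0) = 13.422351; V(2,1) = 0.000000; V(2,2) = 0.000000
Backward induction: V(k, i) = exp(-r*dt) * [p * V(k+1, i) + (1-p) * V(k+1, i+1)].
  V(1,0) = exp(-r*dt) * [p*13.422351 + (1-p)*0.000000] = 5.359389
  V(1,1) = exp(-r*dt) * [p*0.000000 + (1-p)*0.000000] = 0.000000
  V(0,0) = exp(-r*dt) * [p*5.359389 + (1-p)*0.000000] = 2.139942


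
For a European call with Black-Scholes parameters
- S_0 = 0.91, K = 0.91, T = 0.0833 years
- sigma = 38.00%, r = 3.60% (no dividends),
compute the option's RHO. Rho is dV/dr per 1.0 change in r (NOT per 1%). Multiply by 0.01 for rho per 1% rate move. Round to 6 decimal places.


Answer: Rho = 0.036959

Derivation:
d1 = 0.0821800053; d2 = -0.0274946044
phi(d1) = 0.3975974134; exp(-qT) = 1.0000000000; exp(-rT) = 0.9970056919
N(d2) = 0.4890326217
Rho = K*T*exp(-rT)*N(d2) = 0.9100 * 0.0833 * 0.9970056919 * 0.4890326217 = 0.036959


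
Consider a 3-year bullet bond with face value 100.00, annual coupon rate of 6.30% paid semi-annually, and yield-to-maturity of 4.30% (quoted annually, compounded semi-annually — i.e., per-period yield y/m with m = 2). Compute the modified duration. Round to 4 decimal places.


Answer: Modified duration = 2.7283

Derivation:
Coupon per period c = face * coupon_rate / m = 3.150000
Periods per year m = 2; per-period yield y/m = 0.021500
Number of cashflows N = 6
Cashflows (t years, CF_t, discount factor 1/(1+y/m)^(m*t), PV):
  t = 0.5000: CF_t = 3.150000, DF = 0.978953, PV = 3.083700
  t = 1.0000: CF_t = 3.150000, DF = 0.958348, PV = 3.018796
  t = 1.5000: CF_t = 3.150000, DF = 0.938177, PV = 2.955258
  t = 2.0000: CF_t = 3.150000, DF = 0.918431, PV = 2.893058
  t = 2.5000: CF_t = 3.150000, DF = 0.899100, PV = 2.832166
  t = 3.0000: CF_t = 103.150000, DF = 0.880177, PV = 90.790207
Price P = sum_t PV_t = 105.573186
First compute Macaulay numerator sum_t t * PV_t:
  t * PV_t at t = 0.5000: 1.541850
  t * PV_t at t = 1.0000: 3.018796
  t * PV_t at t = 1.5000: 4.432887
  t * PV_t at t = 2.0000: 5.786115
  t * PV_t at t = 2.5000: 7.080415
  t * PV_t at t = 3.0000: 272.370621
Macaulay duration D = 294.230685 / 105.573186 = 2.786983
Modified duration = D / (1 + y/m) = 2.786983 / (1 + 0.021500) = 2.728324


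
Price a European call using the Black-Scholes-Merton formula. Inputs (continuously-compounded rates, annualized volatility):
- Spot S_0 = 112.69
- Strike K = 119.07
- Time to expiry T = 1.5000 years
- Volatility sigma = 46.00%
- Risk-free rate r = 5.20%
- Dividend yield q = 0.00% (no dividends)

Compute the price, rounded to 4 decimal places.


d1 = (ln(S/K) + (r - q + 0.5*sigma^2) * T) / (sigma * sqrt(T)) = 0.32239036
d2 = d1 - sigma * sqrt(T) = -0.24099228
exp(-rT) = 0.92496443; exp(-qT) = 1.00000000
C = S_0 * exp(-qT) * N(d1) - K * exp(-rT) * N(d2)
N(d1) = 0.62642151; N(d2) = 0.40478055
C = 112.6900 * 1.00000000 * 0.62642151 - 119.0700 * 0.92496443 * 0.40478055 = 26.0107

Answer: Price = 26.0107


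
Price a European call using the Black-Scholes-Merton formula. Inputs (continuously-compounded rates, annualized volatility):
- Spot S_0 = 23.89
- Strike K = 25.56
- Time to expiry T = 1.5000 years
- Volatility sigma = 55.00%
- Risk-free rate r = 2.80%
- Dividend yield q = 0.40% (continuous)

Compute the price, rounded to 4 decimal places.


Answer: Price = 5.9893

Derivation:
d1 = (ln(S/K) + (r - q + 0.5*sigma^2) * T) / (sigma * sqrt(T)) = 0.28993991
d2 = d1 - sigma * sqrt(T) = -0.38366977
exp(-rT) = 0.95886978; exp(-qT) = 0.99401796
C = S_0 * exp(-qT) * N(d1) - K * exp(-rT) * N(d2)
N(d1) = 0.61406890; N(d2) = 0.35061161
C = 23.8900 * 0.99401796 * 0.61406890 - 25.5600 * 0.95886978 * 0.35061161 = 5.9893
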